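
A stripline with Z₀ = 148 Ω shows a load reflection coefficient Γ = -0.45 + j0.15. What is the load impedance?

Z_L ≈ 54 + j20.9 Ω

Z_L = Z_0·(1 + Γ)/(1 − Γ) = 148·(0.55 + j0.15)/(1.45 − j0.15)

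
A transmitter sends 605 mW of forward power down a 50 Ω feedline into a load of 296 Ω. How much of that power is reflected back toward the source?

P_reflected ≈ 306 mW

Γ = (296 − 50)/(296 + 50) = 0.711
|Γ|² = 0.505
P_refl = |Γ|²·P_inc = 306 mW, P_del = (1 − |Γ|²)·P_inc = 299 mW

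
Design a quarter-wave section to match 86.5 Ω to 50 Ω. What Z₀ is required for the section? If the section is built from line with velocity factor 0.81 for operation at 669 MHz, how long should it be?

Z_qwt = √(Z_0·R_L) = √(50 × 86.5) = √4325
λ = 0.81·c/f = 0.363 m, so l = λ/4 = 0.0908 m

Z_qwt ≈ 65.8 Ω; length ≈ 9.08 cm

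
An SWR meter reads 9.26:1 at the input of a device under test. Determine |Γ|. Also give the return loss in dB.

|Γ| = (S − 1)/(S + 1) = (9.26 − 1)/(9.26 + 1) = 8.26/10.3
RL = −20·log₁₀|Γ| = −20·log₁₀(0.805)

|Γ| ≈ 0.805; return loss ≈ 1.88 dB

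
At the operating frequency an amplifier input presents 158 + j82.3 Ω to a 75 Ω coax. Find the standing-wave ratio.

VSWR ≈ 2.8

Γ = (Z_L − Z_0)/(Z_L + Z_0) = (83 + j82.3)/(233 + j82.3)
|Γ| = 117/247 = 0.473
VSWR = (1 + |Γ|)/(1 − |Γ|) = 1.47/0.527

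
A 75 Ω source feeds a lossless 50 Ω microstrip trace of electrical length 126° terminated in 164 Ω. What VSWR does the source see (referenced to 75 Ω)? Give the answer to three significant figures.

tan(βl) = -1.38
Z_in = Z_0·(Z_L + jZ_0·tanβl)/(Z_0 + jZ_L·tanβl) = 22.2 + j31.4 Ω
Γ_s = (Z_in − Z_s)/(Z_in + Z_s) = (-52.8 + j31.4)/(97.2 + j31.4), |Γ_s| = 0.601
VSWR = (1 + |Γ_s|)/(1 − |Γ_s|)

VSWR ≈ 4.02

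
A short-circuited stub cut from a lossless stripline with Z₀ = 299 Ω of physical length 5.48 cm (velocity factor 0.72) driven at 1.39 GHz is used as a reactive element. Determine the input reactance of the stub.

X_in ≈ -397 Ω (capacitive)

λ = v/f = 0.72·c / 1.39 GHz = 0.155 m
βl = 2π·l/λ = 2π × 0.353 = 127°
tan(βl) = -1.33
For a short-circuited stub, Z_in = jZ_0·tan(βl)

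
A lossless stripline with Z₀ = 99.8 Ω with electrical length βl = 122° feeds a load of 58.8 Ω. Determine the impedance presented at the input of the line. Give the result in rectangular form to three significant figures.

tan(βl) = tan(122°) = -1.6
Z_in = Z_0·(Z_L + jZ_0·tanβl)/(Z_0 + jZ_L·tanβl)
     = 99.8·(58.8 − j160)/(99.8 − j94.1)

Z_in ≈ 111 − j55.2 Ω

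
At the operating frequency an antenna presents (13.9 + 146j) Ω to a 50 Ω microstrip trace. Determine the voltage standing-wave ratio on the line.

Γ = (Z_L − Z_0)/(Z_L + Z_0) = (-36.1 + j146)/(63.9 + j146)
|Γ| = 150/159 = 0.944
VSWR = (1 + |Γ|)/(1 − |Γ|) = 1.94/0.0563

VSWR ≈ 34.5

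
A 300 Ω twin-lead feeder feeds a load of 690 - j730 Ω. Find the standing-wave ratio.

Γ = (Z_L − Z_0)/(Z_L + Z_0) = (390 − j730)/(990 − j730)
|Γ| = 828/1230 = 0.673
VSWR = (1 + |Γ|)/(1 − |Γ|) = 1.67/0.327

VSWR ≈ 5.11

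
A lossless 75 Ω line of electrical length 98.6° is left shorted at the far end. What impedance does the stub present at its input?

Z_in ≈ −j496 Ω

tan(βl) = -6.61
For a shorted stub, Z_in = jZ_0·tan(βl)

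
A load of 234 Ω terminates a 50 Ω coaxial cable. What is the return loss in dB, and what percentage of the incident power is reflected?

RL ≈ 3.77 dB; 42% of incident power reflected

Γ = (234 − 50)/(234 + 50) = 0.648
RL = −20·log₁₀(0.648) = 3.77 dB
P_refl/P_inc = |Γ|² = 0.42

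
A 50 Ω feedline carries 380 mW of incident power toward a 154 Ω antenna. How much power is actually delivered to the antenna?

P_delivered ≈ 281 mW

Γ = (154 − 50)/(154 + 50) = 0.51
|Γ|² = 0.26
P_refl = |Γ|²·P_inc = 98.8 mW, P_del = (1 − |Γ|²)·P_inc = 281 mW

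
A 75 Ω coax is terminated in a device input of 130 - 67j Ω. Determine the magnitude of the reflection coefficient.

Γ = (Z_L − Z_0)/(Z_L + Z_0) = (55 − j67)/(205 − j67)
|Γ| = 86.7/216

|Γ| ≈ 0.402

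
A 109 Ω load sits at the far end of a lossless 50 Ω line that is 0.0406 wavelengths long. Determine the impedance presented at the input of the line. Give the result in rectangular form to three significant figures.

βl = 2π × 0.0406 = 14.6°
tan(βl) = tan(14.6°) = 0.261
Z_in = Z_0·(Z_L + jZ_0·tanβl)/(Z_0 + jZ_L·tanβl)
     = 50·(109 + j13)/(50 + j28.4)

Z_in ≈ 88 − j37 Ω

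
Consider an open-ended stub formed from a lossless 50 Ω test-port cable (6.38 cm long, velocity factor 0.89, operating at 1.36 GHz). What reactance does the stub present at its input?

X_in ≈ 25.5 Ω (inductive)

λ = v/f = 0.89·c / 1.36 GHz = 0.196 m
βl = 2π·l/λ = 2π × 0.325 = 117°
tan(βl) = -1.96
For an open-ended stub, Z_in = −jZ_0·cot(βl) = −jZ_0/tan(βl)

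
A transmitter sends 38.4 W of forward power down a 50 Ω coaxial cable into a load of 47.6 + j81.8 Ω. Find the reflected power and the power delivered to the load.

P_reflected ≈ 15.9 W; P_delivered ≈ 22.5 W

|Γ| = |(-2.4 + j81.8)/(97.6 + j81.8)| = 0.643
|Γ|² = 0.413
P_refl = |Γ|²·P_inc = 15.9 W, P_del = (1 − |Γ|²)·P_inc = 22.5 W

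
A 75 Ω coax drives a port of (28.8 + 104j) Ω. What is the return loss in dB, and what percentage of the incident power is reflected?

RL ≈ 2.22 dB; 60% of incident power reflected

Γ = (-46.2 + j104)/(103.8 + j104), |Γ| = 0.774
RL = −20·log₁₀(0.774) = 2.22 dB
P_refl/P_inc = |Γ|² = 0.6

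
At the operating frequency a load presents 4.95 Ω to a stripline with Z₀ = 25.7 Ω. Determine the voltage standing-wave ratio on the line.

VSWR ≈ 5.19

For a purely resistive load, VSWR = R_L/Z_0 or Z_0/R_L (whichever > 1) = 25.7/4.95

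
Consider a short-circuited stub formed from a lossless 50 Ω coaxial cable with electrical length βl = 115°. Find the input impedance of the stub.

tan(βl) = -2.14
For a short-circuited stub, Z_in = jZ_0·tan(βl)

Z_in ≈ −j107 Ω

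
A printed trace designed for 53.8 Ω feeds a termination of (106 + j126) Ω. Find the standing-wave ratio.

VSWR ≈ 5.06

Γ = (Z_L − Z_0)/(Z_L + Z_0) = (52.2 + j126)/(159.8 + j126)
|Γ| = 136/203 = 0.67
VSWR = (1 + |Γ|)/(1 − |Γ|) = 1.67/0.33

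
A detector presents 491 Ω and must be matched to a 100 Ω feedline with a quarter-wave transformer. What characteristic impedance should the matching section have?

Z_qwt = √(Z_0·R_L) = √(100 × 491) = √49100

Z_qwt ≈ 222 Ω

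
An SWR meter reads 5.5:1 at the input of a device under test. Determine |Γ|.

|Γ| ≈ 0.692

|Γ| = (S − 1)/(S + 1) = (5.5 − 1)/(5.5 + 1) = 4.5/6.5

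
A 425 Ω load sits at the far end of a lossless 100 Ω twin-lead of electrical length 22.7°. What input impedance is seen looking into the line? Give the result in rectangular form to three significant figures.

Z_in ≈ 120 − j172 Ω

tan(βl) = tan(22.7°) = 0.418
Z_in = Z_0·(Z_L + jZ_0·tanβl)/(Z_0 + jZ_L·tanβl)
     = 100·(425 + j41.8)/(100 + j178)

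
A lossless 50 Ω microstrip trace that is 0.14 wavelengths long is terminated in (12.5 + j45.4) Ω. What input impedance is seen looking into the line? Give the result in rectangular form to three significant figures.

Z_in ≈ 305 − j140 Ω

βl = 2π × 0.14 = 50.4°
tan(βl) = tan(50.4°) = 1.21
Z_in = Z_0·(Z_L + jZ_0·tanβl)/(Z_0 + jZ_L·tanβl)
     = 50·(12.5 + j106)/(-4.88 + j15.1)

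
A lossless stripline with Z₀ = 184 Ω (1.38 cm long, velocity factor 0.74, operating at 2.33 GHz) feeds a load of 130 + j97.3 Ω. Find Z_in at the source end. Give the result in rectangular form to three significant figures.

λ = v/f = 0.74·c / 2.33 GHz = 0.0953 m
βl = 2π·l/λ = 2π × 0.145 = 52.1°
tan(βl) = tan(52.1°) = 1.29
Z_in = Z_0·(Z_L + jZ_0·tanβl)/(Z_0 + jZ_L·tanβl)
     = 184·(130 + j334)/(58.8 + j167)

Z_in ≈ 372 − j12.3 Ω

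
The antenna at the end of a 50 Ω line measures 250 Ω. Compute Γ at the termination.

Γ = 0.667

Γ = (Z_L − Z_0)/(Z_L + Z_0) = (250 − 50)/(250 + 50) = 200/300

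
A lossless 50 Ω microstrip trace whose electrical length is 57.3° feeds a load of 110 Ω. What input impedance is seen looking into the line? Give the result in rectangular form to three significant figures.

Z_in ≈ 29.6 − j23.5 Ω

tan(βl) = tan(57.3°) = 1.56
Z_in = Z_0·(Z_L + jZ_0·tanβl)/(Z_0 + jZ_L·tanβl)
     = 50·(110 + j77.9)/(50 + j171)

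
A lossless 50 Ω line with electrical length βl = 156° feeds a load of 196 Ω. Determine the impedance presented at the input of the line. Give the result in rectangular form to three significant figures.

Z_in ≈ 58 + j79 Ω

tan(βl) = tan(156°) = -0.445
Z_in = Z_0·(Z_L + jZ_0·tanβl)/(Z_0 + jZ_L·tanβl)
     = 50·(196 − j22.3)/(50 − j87.3)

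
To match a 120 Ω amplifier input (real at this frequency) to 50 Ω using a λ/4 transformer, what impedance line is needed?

Z_qwt = √(Z_0·R_L) = √(50 × 120) = √6000

Z_qwt ≈ 77.5 Ω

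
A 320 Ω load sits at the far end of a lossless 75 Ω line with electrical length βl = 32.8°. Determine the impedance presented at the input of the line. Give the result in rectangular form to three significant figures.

Z_in ≈ 52.9 − j97.1 Ω

tan(βl) = tan(32.8°) = 0.644
Z_in = Z_0·(Z_L + jZ_0·tanβl)/(Z_0 + jZ_L·tanβl)
     = 75·(320 + j48.3)/(75 + j206)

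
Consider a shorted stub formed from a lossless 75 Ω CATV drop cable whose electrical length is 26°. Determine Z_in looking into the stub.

Z_in ≈ +j36.6 Ω

tan(βl) = 0.488
For a shorted stub, Z_in = jZ_0·tan(βl)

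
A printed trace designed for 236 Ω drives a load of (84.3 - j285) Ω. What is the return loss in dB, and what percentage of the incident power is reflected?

Γ = (-151.7 − j285)/(320.3 − j285), |Γ| = 0.753
RL = −20·log₁₀(0.753) = 2.46 dB
P_refl/P_inc = |Γ|² = 0.567

RL ≈ 2.46 dB; 56.7% of incident power reflected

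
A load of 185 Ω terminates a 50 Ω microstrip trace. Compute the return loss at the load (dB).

Γ = (185 − 50)/(185 + 50) = 0.574
RL = −20·log₁₀|Γ| = −20·log₁₀(0.574)

RL ≈ 4.81 dB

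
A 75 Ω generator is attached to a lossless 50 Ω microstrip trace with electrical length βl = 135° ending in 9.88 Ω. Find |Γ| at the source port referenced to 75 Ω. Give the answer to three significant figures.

tan(βl) = -1
Z_in = Z_0·(Z_L + jZ_0·tanβl)/(Z_0 + jZ_L·tanβl) = 19 − j46.2 Ω
Γ_s = (Z_in − Z_s)/(Z_in + Z_s) = (-56 − j46.2)/(94 − j46.2), |Γ_s| = 0.693

|Γ| ≈ 0.693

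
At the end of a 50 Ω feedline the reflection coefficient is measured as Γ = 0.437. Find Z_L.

Z_L = Z_0·(1 + Γ)/(1 − Γ) = 50·(1.44)/(0.563)

Z_L ≈ 128 Ω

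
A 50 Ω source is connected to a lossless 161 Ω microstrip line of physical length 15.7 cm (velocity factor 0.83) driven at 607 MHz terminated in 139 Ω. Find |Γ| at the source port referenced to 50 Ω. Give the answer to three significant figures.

|Γ| ≈ 0.526

λ = v/f = 0.83·c / 607 MHz = 0.41 m
βl = 2π·l/λ = 2π × 0.383 = 138°
tan(βl) = -0.907
Z_in = Z_0·(Z_L + jZ_0·tanβl)/(Z_0 + jZ_L·tanβl) = 157 − j23.1 Ω
Γ_s = (Z_in − Z_s)/(Z_in + Z_s) = (107 − j23.1)/(207 − j23.1), |Γ_s| = 0.526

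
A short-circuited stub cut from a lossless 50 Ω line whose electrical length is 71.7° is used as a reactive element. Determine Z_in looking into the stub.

Z_in ≈ +j151 Ω

tan(βl) = 3.02
For a short-circuited stub, Z_in = jZ_0·tan(βl)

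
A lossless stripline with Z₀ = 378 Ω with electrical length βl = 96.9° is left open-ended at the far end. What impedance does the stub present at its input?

Z_in ≈ +j45.7 Ω

tan(βl) = -8.26
For an open-ended stub, Z_in = −jZ_0·cot(βl) = −jZ_0/tan(βl)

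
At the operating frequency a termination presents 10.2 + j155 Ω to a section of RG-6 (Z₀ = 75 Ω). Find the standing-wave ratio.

Γ = (Z_L − Z_0)/(Z_L + Z_0) = (-64.8 + j155)/(85.2 + j155)
|Γ| = 168/177 = 0.95
VSWR = (1 + |Γ|)/(1 − |Γ|) = 1.95/0.0502

VSWR ≈ 38.9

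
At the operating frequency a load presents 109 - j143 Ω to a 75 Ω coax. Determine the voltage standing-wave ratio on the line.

VSWR ≈ 4.42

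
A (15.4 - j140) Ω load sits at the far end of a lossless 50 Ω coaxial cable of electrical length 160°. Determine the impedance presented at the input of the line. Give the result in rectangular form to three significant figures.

Z_in ≈ 1350 + j367 Ω

tan(βl) = tan(160°) = -0.364
Z_in = Z_0·(Z_L + jZ_0·tanβl)/(Z_0 + jZ_L·tanβl)
     = 50·(15.4 − j158)/(-0.956 − j5.61)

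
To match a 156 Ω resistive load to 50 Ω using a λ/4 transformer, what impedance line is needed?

Z_qwt = √(Z_0·R_L) = √(50 × 156) = √7800

Z_qwt ≈ 88.3 Ω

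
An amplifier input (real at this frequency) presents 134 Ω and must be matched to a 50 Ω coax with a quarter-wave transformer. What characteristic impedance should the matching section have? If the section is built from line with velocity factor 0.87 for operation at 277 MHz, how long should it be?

Z_qwt = √(Z_0·R_L) = √(50 × 134) = √6700
λ = 0.87·c/f = 0.942 m, so l = λ/4 = 0.236 m

Z_qwt ≈ 81.9 Ω; length ≈ 23.6 cm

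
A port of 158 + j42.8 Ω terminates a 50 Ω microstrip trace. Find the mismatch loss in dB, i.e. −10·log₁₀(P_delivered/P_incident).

mismatch loss ≈ 1.54 dB

Γ = (108 + j42.8)/(208 + j42.8), |Γ| = 0.547
|Γ|² = 0.299, so P_del/P_inc = 1 − |Γ|² = 0.701
ML = −10·log₁₀(1 − |Γ|²)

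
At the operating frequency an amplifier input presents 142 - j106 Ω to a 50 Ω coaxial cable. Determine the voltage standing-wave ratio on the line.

VSWR ≈ 4.56

Γ = (Z_L − Z_0)/(Z_L + Z_0) = (92 − j106)/(192 − j106)
|Γ| = 140/219 = 0.64
VSWR = (1 + |Γ|)/(1 − |Γ|) = 1.64/0.36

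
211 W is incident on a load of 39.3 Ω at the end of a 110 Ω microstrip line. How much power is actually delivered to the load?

P_delivered ≈ 164 W

Γ = (39.3 − 110)/(39.3 + 110) = -0.474
|Γ|² = 0.224
P_refl = |Γ|²·P_inc = 47.3 W, P_del = (1 − |Γ|²)·P_inc = 164 W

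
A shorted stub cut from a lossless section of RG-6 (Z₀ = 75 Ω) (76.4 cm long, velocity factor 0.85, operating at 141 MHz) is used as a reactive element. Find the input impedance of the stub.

Z_in ≈ −j39.7 Ω

λ = v/f = 0.85·c / 141 MHz = 1.81 m
βl = 2π·l/λ = 2π × 0.422 = 152°
tan(βl) = -0.53
For a shorted stub, Z_in = jZ_0·tan(βl)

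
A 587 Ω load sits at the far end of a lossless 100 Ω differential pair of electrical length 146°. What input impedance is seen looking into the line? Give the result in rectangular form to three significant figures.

Z_in ≈ 51.2 + j135 Ω

tan(βl) = tan(146°) = -0.675
Z_in = Z_0·(Z_L + jZ_0·tanβl)/(Z_0 + jZ_L·tanβl)
     = 100·(587 − j67.5)/(100 − j396)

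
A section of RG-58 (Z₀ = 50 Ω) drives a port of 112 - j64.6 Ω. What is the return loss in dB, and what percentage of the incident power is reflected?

RL ≈ 5.79 dB; 26.4% of incident power reflected

Γ = (62 − j64.6)/(162 − j64.6), |Γ| = 0.513
RL = −20·log₁₀(0.513) = 5.79 dB
P_refl/P_inc = |Γ|² = 0.264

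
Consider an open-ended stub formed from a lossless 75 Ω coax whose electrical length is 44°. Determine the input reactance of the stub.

X_in ≈ -77.7 Ω (capacitive)

tan(βl) = 0.966
For an open-ended stub, Z_in = −jZ_0·cot(βl) = −jZ_0/tan(βl)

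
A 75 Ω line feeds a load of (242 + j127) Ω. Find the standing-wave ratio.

VSWR ≈ 4.19

Γ = (Z_L − Z_0)/(Z_L + Z_0) = (167 + j127)/(317 + j127)
|Γ| = 210/341 = 0.614
VSWR = (1 + |Γ|)/(1 − |Γ|) = 1.61/0.386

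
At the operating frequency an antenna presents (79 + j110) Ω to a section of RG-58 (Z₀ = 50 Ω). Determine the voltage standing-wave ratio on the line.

VSWR ≈ 5.08

Γ = (Z_L − Z_0)/(Z_L + Z_0) = (29 + j110)/(129 + j110)
|Γ| = 114/170 = 0.671
VSWR = (1 + |Γ|)/(1 − |Γ|) = 1.67/0.329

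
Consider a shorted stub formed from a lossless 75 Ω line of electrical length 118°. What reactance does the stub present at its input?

X_in ≈ -141 Ω (capacitive)

tan(βl) = -1.88
For a shorted stub, Z_in = jZ_0·tan(βl)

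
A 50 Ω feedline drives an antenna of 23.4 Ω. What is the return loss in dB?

Γ = (23.4 − 50)/(23.4 + 50) = -0.362
RL = −20·log₁₀|Γ| = −20·log₁₀(0.362)

RL ≈ 8.82 dB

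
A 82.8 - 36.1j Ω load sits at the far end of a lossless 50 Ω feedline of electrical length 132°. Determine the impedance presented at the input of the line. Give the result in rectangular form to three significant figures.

Z_in ≈ 54 + j39.2 Ω

tan(βl) = tan(132°) = -1.11
Z_in = Z_0·(Z_L + jZ_0·tanβl)/(Z_0 + jZ_L·tanβl)
     = 50·(82.8 − j91.6)/(9.91 − j92)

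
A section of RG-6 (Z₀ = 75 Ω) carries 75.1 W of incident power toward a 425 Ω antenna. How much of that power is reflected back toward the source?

P_reflected ≈ 36.8 W

Γ = (425 − 75)/(425 + 75) = 0.7
|Γ|² = 0.49
P_refl = |Γ|²·P_inc = 36.8 W, P_del = (1 − |Γ|²)·P_inc = 38.3 W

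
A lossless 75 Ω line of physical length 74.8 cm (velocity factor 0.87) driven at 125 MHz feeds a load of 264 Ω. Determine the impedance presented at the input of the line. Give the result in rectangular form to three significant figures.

Z_in ≈ 33.5 + j53 Ω

λ = v/f = 0.87·c / 125 MHz = 2.09 m
βl = 2π·l/λ = 2π × 0.358 = 129°
tan(βl) = tan(129°) = -1.24
Z_in = Z_0·(Z_L + jZ_0·tanβl)/(Z_0 + jZ_L·tanβl)
     = 75·(264 − j92.7)/(75 − j326)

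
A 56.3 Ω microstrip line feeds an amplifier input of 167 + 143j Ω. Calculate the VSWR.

Γ = (Z_L − Z_0)/(Z_L + Z_0) = (110.7 + j143)/(223.3 + j143)
|Γ| = 181/265 = 0.682
VSWR = (1 + |Γ|)/(1 − |Γ|) = 1.68/0.318

VSWR ≈ 5.29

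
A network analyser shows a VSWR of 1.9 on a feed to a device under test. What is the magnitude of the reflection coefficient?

|Γ| = (S − 1)/(S + 1) = (1.9 − 1)/(1.9 + 1) = 0.9/2.9

|Γ| ≈ 0.31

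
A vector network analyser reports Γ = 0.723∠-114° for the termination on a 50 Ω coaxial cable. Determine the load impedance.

Z_L ≈ 11.3 − j31.3 Ω

Z_L = Z_0·(1 + Γ)/(1 − Γ) = 50·(0.706 − j0.66)/(1.29 + j0.66)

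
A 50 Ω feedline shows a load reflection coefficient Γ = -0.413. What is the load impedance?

Z_L = Z_0·(1 + Γ)/(1 − Γ) = 50·(0.587)/(1.41)

Z_L ≈ 20.8 Ω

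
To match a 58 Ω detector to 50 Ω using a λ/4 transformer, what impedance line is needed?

Z_qwt ≈ 53.9 Ω

Z_qwt = √(Z_0·R_L) = √(50 × 58) = √2900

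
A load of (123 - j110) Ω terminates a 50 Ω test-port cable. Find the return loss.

RL ≈ 3.82 dB

Γ = (73 − j110)/(173 − j110), |Γ| = 0.644
RL = −20·log₁₀|Γ| = −20·log₁₀(0.644)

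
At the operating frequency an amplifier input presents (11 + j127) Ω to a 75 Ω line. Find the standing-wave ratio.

Γ = (Z_L − Z_0)/(Z_L + Z_0) = (-64 + j127)/(86 + j127)
|Γ| = 142/153 = 0.927
VSWR = (1 + |Γ|)/(1 − |Γ|) = 1.93/0.0728

VSWR ≈ 26.5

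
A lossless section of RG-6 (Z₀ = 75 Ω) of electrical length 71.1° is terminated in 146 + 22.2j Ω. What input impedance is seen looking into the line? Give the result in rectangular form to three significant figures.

tan(βl) = tan(71.1°) = 2.92
Z_in = Z_0·(Z_L + jZ_0·tanβl)/(Z_0 + jZ_L·tanβl)
     = 75·(146 + j241)/(10.2 + j426)

Z_in ≈ 43 − j24.7 Ω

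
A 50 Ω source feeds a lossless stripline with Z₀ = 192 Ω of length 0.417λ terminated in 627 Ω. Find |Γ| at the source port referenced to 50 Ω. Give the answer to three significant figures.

βl = 2π × 0.417 = 150°
tan(βl) = -0.575
Z_in = Z_0·(Z_L + jZ_0·tanβl)/(Z_0 + jZ_L·tanβl) = 184 + j236 Ω
Γ_s = (Z_in − Z_s)/(Z_in + Z_s) = (134 + j236)/(234 + j236), |Γ_s| = 0.816

|Γ| ≈ 0.816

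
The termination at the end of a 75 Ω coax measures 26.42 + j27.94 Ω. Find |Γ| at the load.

Γ = (Z_L − Z_0)/(Z_L + Z_0) = (-48.58 + j27.94)/(101.4 + j27.94)
|Γ| = 56/105

|Γ| ≈ 0.533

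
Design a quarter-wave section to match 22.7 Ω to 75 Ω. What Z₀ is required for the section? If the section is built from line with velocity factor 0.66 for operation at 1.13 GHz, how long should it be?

Z_qwt = √(Z_0·R_L) = √(75 × 22.7) = √1702
λ = 0.66·c/f = 0.175 m, so l = λ/4 = 0.0438 m

Z_qwt ≈ 41.3 Ω; length ≈ 4.38 cm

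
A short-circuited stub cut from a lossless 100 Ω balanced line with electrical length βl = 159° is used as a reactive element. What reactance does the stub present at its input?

X_in ≈ -38.4 Ω (capacitive)

tan(βl) = -0.384
For a short-circuited stub, Z_in = jZ_0·tan(βl)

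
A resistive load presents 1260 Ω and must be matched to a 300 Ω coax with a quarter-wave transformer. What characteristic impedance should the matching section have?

Z_qwt ≈ 615 Ω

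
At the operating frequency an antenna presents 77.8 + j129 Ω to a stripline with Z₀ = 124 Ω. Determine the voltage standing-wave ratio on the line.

VSWR ≈ 3.67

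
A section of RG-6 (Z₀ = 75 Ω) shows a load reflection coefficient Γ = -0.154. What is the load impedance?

Z_L = Z_0·(1 + Γ)/(1 − Γ) = 75·(0.846)/(1.15)

Z_L ≈ 55 Ω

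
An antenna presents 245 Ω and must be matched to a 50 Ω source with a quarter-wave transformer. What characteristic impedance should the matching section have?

Z_qwt ≈ 111 Ω

Z_qwt = √(Z_0·R_L) = √(50 × 245) = √12250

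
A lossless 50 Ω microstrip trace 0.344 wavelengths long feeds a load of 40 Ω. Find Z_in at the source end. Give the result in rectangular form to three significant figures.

βl = 2π × 0.344 = 124°
tan(βl) = tan(124°) = -1.49
Z_in = Z_0·(Z_L + jZ_0·tanβl)/(Z_0 + jZ_L·tanβl)
     = 50·(40 − j74.6)/(50 − j59.7)

Z_in ≈ 53.2 − j11.1 Ω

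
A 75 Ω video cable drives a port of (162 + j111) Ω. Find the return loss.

RL ≈ 5.37 dB

Γ = (87 + j111)/(237 + j111), |Γ| = 0.539
RL = −20·log₁₀|Γ| = −20·log₁₀(0.539)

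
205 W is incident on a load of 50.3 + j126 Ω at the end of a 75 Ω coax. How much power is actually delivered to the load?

|Γ| = |(-24.7 + j126)/(125.3 + j126)| = 0.723
|Γ|² = 0.522
P_refl = |Γ|²·P_inc = 107 W, P_del = (1 − |Γ|²)·P_inc = 98 W

P_delivered ≈ 98 W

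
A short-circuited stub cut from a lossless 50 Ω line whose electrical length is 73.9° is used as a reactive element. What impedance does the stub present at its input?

Z_in ≈ +j173 Ω

tan(βl) = 3.46
For a short-circuited stub, Z_in = jZ_0·tan(βl)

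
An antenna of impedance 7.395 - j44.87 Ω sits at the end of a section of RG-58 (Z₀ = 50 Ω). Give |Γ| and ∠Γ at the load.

Γ = (Z_L − Z_0)/(Z_L + Z_0) = (-42.61 − j44.87)/(57.39 − j44.87)
|Γ| = 61.9/72.9 = 0.849

Γ ≈ 0.849 ∠ -95.5°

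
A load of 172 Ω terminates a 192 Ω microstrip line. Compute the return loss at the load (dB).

Γ = (172 − 192)/(172 + 192) = -0.0549
RL = −20·log₁₀|Γ| = −20·log₁₀(0.0549)

RL ≈ 25.2 dB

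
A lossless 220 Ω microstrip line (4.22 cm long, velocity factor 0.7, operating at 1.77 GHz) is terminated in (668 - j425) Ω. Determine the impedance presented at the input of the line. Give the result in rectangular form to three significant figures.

λ = v/f = 0.7·c / 1.77 GHz = 0.119 m
βl = 2π·l/λ = 2π × 0.356 = 128°
tan(βl) = tan(128°) = -1.28
Z_in = Z_0·(Z_L + jZ_0·tanβl)/(Z_0 + jZ_L·tanβl)
     = 220·(668 − j706)/(-323 − j854)

Z_in ≈ 102 + j211 Ω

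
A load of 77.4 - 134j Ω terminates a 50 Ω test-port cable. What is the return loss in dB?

Γ = (27.4 − j134)/(127.4 − j134), |Γ| = 0.74
RL = −20·log₁₀|Γ| = −20·log₁₀(0.74)

RL ≈ 2.62 dB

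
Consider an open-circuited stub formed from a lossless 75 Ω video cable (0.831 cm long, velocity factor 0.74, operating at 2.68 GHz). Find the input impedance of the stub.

λ = v/f = 0.74·c / 2.68 GHz = 0.0828 m
βl = 2π·l/λ = 2π × 0.1 = 36.1°
tan(βl) = 0.73
For an open-circuited stub, Z_in = −jZ_0·cot(βl) = −jZ_0/tan(βl)

Z_in ≈ −j103 Ω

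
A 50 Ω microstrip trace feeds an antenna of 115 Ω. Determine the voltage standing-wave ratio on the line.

Γ = (115 − 50)/(115 + 50) = 0.394
VSWR = (1 + 0.394)/(1 − 0.394)

VSWR ≈ 2.3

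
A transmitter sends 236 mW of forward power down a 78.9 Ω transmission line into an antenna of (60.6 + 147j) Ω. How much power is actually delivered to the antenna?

|Γ| = |(-18.3 + j147)/(139.5 + j147)| = 0.731
|Γ|² = 0.534
P_refl = |Γ|²·P_inc = 126 mW, P_del = (1 − |Γ|²)·P_inc = 110 mW

P_delivered ≈ 110 mW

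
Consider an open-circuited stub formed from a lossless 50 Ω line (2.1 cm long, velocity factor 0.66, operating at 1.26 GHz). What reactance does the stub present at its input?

X_in ≈ -44.8 Ω (capacitive)

λ = v/f = 0.66·c / 1.26 GHz = 0.157 m
βl = 2π·l/λ = 2π × 0.134 = 48.1°
tan(βl) = 1.11
For an open-circuited stub, Z_in = −jZ_0·cot(βl) = −jZ_0/tan(βl)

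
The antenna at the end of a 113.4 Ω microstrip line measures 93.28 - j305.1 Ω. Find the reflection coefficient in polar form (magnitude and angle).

Γ ≈ 0.83 ∠ -37.9°

Γ = (Z_L − Z_0)/(Z_L + Z_0) = (-20.12 − j305.1)/(206.7 − j305.1)
|Γ| = 306/369 = 0.83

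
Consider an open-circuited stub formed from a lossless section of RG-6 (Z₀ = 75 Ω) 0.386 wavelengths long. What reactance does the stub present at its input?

βl = 2π × 0.386 = 139°
tan(βl) = -0.871
For an open-circuited stub, Z_in = −jZ_0·cot(βl) = −jZ_0/tan(βl)

X_in ≈ 86.2 Ω (inductive)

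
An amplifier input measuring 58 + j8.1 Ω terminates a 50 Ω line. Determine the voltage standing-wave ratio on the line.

VSWR ≈ 1.23

Γ = (Z_L − Z_0)/(Z_L + Z_0) = (8 + j8.1)/(108 + j8.1)
|Γ| = 11.4/108 = 0.105
VSWR = (1 + |Γ|)/(1 − |Γ|) = 1.11/0.895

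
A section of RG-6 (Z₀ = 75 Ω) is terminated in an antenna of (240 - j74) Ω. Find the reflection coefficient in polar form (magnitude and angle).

Γ = (Z_L − Z_0)/(Z_L + Z_0) = (165 − j74)/(315 − j74)
|Γ| = 181/324 = 0.559

Γ ≈ 0.559 ∠ -10.9°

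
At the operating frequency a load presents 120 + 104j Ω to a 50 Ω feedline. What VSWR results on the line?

VSWR ≈ 4.39

Γ = (Z_L − Z_0)/(Z_L + Z_0) = (70 + j104)/(170 + j104)
|Γ| = 125/199 = 0.629
VSWR = (1 + |Γ|)/(1 − |Γ|) = 1.63/0.371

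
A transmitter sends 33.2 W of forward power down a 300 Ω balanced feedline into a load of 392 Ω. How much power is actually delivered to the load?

P_delivered ≈ 32.6 W

Γ = (392 − 300)/(392 + 300) = 0.133
|Γ|² = 0.0177
P_refl = |Γ|²·P_inc = 0.587 W, P_del = (1 − |Γ|²)·P_inc = 32.6 W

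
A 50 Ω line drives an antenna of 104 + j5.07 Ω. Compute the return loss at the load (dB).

Γ = (54 + j5.07)/(154 + j5.07), |Γ| = 0.352
RL = −20·log₁₀|Γ| = −20·log₁₀(0.352)

RL ≈ 9.07 dB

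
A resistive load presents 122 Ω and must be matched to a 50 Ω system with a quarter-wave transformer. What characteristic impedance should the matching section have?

Z_qwt ≈ 78.1 Ω

Z_qwt = √(Z_0·R_L) = √(50 × 122) = √6100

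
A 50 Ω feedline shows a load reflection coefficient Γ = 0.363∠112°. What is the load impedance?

Z_L = Z_0·(1 + Γ)/(1 − Γ) = 50·(0.864 + j0.337)/(1.14 − j0.337)

Z_L ≈ 30.9 + j24 Ω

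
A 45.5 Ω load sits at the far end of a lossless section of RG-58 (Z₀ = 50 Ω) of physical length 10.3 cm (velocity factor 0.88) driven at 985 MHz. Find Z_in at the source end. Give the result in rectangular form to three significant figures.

Z_in ≈ 49.2 − j4.62 Ω

λ = v/f = 0.88·c / 985 MHz = 0.268 m
βl = 2π·l/λ = 2π × 0.384 = 138°
tan(βl) = tan(138°) = -0.889
Z_in = Z_0·(Z_L + jZ_0·tanβl)/(Z_0 + jZ_L·tanβl)
     = 50·(45.5 − j44.5)/(50 − j40.5)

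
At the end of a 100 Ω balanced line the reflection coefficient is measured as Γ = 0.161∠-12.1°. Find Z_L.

Z_L ≈ 137 − j9.49 Ω

Z_L = Z_0·(1 + Γ)/(1 − Γ) = 100·(1.16 − j0.0337)/(0.843 + j0.0337)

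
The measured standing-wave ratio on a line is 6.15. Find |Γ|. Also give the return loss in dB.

|Γ| = (S − 1)/(S + 1) = (6.15 − 1)/(6.15 + 1) = 5.15/7.15
RL = −20·log₁₀|Γ| = −20·log₁₀(0.72)

|Γ| ≈ 0.72; return loss ≈ 2.85 dB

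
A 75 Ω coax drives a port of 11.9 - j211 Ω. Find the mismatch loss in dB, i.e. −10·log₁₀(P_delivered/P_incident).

mismatch loss ≈ 11.6 dB

Γ = (-63.1 − j211)/(86.9 − j211), |Γ| = 0.965
|Γ|² = 0.931, so P_del/P_inc = 1 − |Γ|² = 0.0686
ML = −10·log₁₀(1 − |Γ|²)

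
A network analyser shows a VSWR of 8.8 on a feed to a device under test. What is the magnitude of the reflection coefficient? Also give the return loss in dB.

|Γ| = (S − 1)/(S + 1) = (8.8 − 1)/(8.8 + 1) = 7.8/9.8
RL = −20·log₁₀|Γ| = −20·log₁₀(0.796)

|Γ| ≈ 0.796; return loss ≈ 1.98 dB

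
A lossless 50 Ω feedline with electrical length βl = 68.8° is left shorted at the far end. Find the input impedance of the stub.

tan(βl) = 2.58
For a shorted stub, Z_in = jZ_0·tan(βl)

Z_in ≈ +j129 Ω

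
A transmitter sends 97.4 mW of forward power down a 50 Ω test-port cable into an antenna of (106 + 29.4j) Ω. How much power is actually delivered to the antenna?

P_delivered ≈ 81.9 mW

|Γ| = |(56 + j29.4)/(156 + j29.4)| = 0.398
|Γ|² = 0.159
P_refl = |Γ|²·P_inc = 15.5 mW, P_del = (1 − |Γ|²)·P_inc = 81.9 mW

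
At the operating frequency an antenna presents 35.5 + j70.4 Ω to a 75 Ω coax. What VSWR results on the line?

VSWR ≈ 4.21

Γ = (Z_L − Z_0)/(Z_L + Z_0) = (-39.5 + j70.4)/(110.5 + j70.4)
|Γ| = 80.7/131 = 0.616
VSWR = (1 + |Γ|)/(1 − |Γ|) = 1.62/0.384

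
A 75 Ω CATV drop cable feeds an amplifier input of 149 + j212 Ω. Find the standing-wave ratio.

VSWR ≈ 6.35

Γ = (Z_L − Z_0)/(Z_L + Z_0) = (74 + j212)/(224 + j212)
|Γ| = 225/308 = 0.728
VSWR = (1 + |Γ|)/(1 − |Γ|) = 1.73/0.272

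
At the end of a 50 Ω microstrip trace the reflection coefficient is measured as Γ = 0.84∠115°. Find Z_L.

Z_L ≈ 6.09 + j31.5 Ω

Z_L = Z_0·(1 + Γ)/(1 − Γ) = 50·(0.645 + j0.761)/(1.35 − j0.761)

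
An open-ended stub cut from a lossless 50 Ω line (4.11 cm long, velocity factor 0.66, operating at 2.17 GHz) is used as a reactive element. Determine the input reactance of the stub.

λ = v/f = 0.66·c / 2.17 GHz = 0.0912 m
βl = 2π·l/λ = 2π × 0.45 = 162°
tan(βl) = -0.322
For an open-ended stub, Z_in = −jZ_0·cot(βl) = −jZ_0/tan(βl)

X_in ≈ 155 Ω (inductive)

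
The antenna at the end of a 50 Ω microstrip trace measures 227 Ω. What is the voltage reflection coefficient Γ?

Γ = (Z_L − Z_0)/(Z_L + Z_0) = (227 − 50)/(227 + 50) = 177/277

Γ = 0.639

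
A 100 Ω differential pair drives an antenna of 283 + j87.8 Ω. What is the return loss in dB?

Γ = (183 + j87.8)/(383 + j87.8), |Γ| = 0.517
RL = −20·log₁₀|Γ| = −20·log₁₀(0.517)

RL ≈ 5.74 dB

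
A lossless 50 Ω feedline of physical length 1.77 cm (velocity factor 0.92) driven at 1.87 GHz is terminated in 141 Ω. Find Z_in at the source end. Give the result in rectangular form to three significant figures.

λ = v/f = 0.92·c / 1.87 GHz = 0.148 m
βl = 2π·l/λ = 2π × 0.12 = 43.2°
tan(βl) = tan(43.2°) = 0.938
Z_in = Z_0·(Z_L + jZ_0·tanβl)/(Z_0 + jZ_L·tanβl)
     = 50·(141 + j46.9)/(50 + j132)

Z_in ≈ 33.1 − j40.8 Ω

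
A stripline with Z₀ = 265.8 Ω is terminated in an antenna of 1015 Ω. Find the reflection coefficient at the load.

Γ = (Z_L − Z_0)/(Z_L + Z_0) = (1015 − 265.8)/(1015 + 265.8) = 749.2/1281

Γ = 0.585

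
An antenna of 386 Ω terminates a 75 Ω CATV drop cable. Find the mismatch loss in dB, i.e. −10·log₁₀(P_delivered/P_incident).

Γ = (386 − 75)/(386 + 75) = 0.675
|Γ|² = 0.455, so P_del/P_inc = 1 − |Γ|² = 0.545
ML = −10·log₁₀(1 − |Γ|²)

mismatch loss ≈ 2.64 dB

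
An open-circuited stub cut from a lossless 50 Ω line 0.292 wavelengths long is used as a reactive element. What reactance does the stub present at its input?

X_in ≈ 13.5 Ω (inductive)

βl = 2π × 0.292 = 105°
tan(βl) = -3.7
For an open-circuited stub, Z_in = −jZ_0·cot(βl) = −jZ_0/tan(βl)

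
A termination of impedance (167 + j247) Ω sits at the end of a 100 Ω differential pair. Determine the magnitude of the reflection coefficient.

Γ = (Z_L − Z_0)/(Z_L + Z_0) = (67 + j247)/(267 + j247)
|Γ| = 256/364

|Γ| ≈ 0.704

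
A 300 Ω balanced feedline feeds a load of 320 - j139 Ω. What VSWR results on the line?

Γ = (Z_L − Z_0)/(Z_L + Z_0) = (20 − j139)/(620 − j139)
|Γ| = 140/635 = 0.221
VSWR = (1 + |Γ|)/(1 − |Γ|) = 1.22/0.779

VSWR ≈ 1.57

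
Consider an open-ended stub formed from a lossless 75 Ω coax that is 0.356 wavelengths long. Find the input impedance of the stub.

Z_in ≈ +j58.9 Ω

βl = 2π × 0.356 = 128°
tan(βl) = -1.27
For an open-ended stub, Z_in = −jZ_0·cot(βl) = −jZ_0/tan(βl)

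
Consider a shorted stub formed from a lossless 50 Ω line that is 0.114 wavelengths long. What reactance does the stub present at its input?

βl = 2π × 0.114 = 41°
tan(βl) = 0.871
For a shorted stub, Z_in = jZ_0·tan(βl)

X_in ≈ 43.5 Ω (inductive)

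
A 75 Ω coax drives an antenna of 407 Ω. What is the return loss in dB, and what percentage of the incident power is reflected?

Γ = (407 − 75)/(407 + 75) = 0.689
RL = −20·log₁₀(0.689) = 3.24 dB
P_refl/P_inc = |Γ|² = 0.474

RL ≈ 3.24 dB; 47.4% of incident power reflected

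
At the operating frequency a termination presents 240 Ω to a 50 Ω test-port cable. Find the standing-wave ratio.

VSWR ≈ 4.8

For a purely resistive load, VSWR = R_L/Z_0 or Z_0/R_L (whichever > 1) = 240/50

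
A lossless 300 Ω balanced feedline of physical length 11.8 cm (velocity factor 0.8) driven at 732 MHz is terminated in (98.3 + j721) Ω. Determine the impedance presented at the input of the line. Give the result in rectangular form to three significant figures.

Z_in ≈ 15.7 + j93.2 Ω

λ = v/f = 0.8·c / 732 MHz = 0.328 m
βl = 2π·l/λ = 2π × 0.36 = 130°
tan(βl) = tan(130°) = -1.21
Z_in = Z_0·(Z_L + jZ_0·tanβl)/(Z_0 + jZ_L·tanβl)
     = 300·(98.3 + j358)/(1170 − j119)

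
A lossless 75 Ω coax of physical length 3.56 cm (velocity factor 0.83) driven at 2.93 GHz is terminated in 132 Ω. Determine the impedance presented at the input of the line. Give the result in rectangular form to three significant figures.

Z_in ≈ 88.1 + j44.7 Ω

λ = v/f = 0.83·c / 2.93 GHz = 0.085 m
βl = 2π·l/λ = 2π × 0.419 = 151°
tan(βl) = tan(151°) = -0.559
Z_in = Z_0·(Z_L + jZ_0·tanβl)/(Z_0 + jZ_L·tanβl)
     = 75·(132 − j41.9)/(75 − j73.8)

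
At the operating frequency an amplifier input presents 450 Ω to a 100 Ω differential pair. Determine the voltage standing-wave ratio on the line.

VSWR ≈ 4.5

Γ = (450 − 100)/(450 + 100) = 0.636
VSWR = (1 + 0.636)/(1 − 0.636)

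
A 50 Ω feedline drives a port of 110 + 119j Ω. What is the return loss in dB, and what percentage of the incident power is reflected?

Γ = (60 + j119)/(160 + j119), |Γ| = 0.668
RL = −20·log₁₀(0.668) = 3.5 dB
P_refl/P_inc = |Γ|² = 0.447

RL ≈ 3.5 dB; 44.7% of incident power reflected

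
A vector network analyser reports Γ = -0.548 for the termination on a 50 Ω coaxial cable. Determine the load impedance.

Z_L ≈ 14.6 Ω

Z_L = Z_0·(1 + Γ)/(1 − Γ) = 50·(0.452)/(1.55)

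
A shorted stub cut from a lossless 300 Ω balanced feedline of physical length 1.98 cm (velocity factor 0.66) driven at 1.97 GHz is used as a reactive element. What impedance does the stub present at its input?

Z_in ≈ +j867 Ω

λ = v/f = 0.66·c / 1.97 GHz = 0.101 m
βl = 2π·l/λ = 2π × 0.197 = 70.9°
tan(βl) = 2.89
For a shorted stub, Z_in = jZ_0·tan(βl)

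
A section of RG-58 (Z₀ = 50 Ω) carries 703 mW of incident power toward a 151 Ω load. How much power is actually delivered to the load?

P_delivered ≈ 525 mW

Γ = (151 − 50)/(151 + 50) = 0.502
|Γ|² = 0.252
P_refl = |Γ|²·P_inc = 178 mW, P_del = (1 − |Γ|²)·P_inc = 525 mW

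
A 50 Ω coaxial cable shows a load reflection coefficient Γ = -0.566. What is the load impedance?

Z_L = Z_0·(1 + Γ)/(1 − Γ) = 50·(0.434)/(1.57)

Z_L ≈ 13.9 Ω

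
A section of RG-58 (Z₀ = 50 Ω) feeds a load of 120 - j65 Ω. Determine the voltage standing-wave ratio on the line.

Γ = (Z_L − Z_0)/(Z_L + Z_0) = (70 − j65)/(170 − j65)
|Γ| = 95.5/182 = 0.525
VSWR = (1 + |Γ|)/(1 − |Γ|) = 1.52/0.475

VSWR ≈ 3.21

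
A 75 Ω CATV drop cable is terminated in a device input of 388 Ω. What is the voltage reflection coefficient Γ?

Γ = (Z_L − Z_0)/(Z_L + Z_0) = (388 − 75)/(388 + 75) = 313/463

Γ = 0.676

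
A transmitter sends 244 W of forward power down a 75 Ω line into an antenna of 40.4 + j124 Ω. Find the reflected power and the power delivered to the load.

P_reflected ≈ 141 W; P_delivered ≈ 103 W

|Γ| = |(-34.6 + j124)/(115.4 + j124)| = 0.76
|Γ|² = 0.578
P_refl = |Γ|²·P_inc = 141 W, P_del = (1 − |Γ|²)·P_inc = 103 W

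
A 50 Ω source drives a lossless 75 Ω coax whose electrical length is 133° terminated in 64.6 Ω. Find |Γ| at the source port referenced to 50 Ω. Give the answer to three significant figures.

|Γ| ≈ 0.218

tan(βl) = -1.07
Z_in = Z_0·(Z_L + jZ_0·tanβl)/(Z_0 + jZ_L·tanβl) = 74.9 − j11.2 Ω
Γ_s = (Z_in − Z_s)/(Z_in + Z_s) = (24.9 − j11.2)/(125 − j11.2), |Γ_s| = 0.218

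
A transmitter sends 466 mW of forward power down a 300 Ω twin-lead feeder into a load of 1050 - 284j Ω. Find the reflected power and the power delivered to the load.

P_reflected ≈ 157 mW; P_delivered ≈ 309 mW

|Γ| = |(750 − j284)/(1350 − j284)| = 0.581
|Γ|² = 0.338
P_refl = |Γ|²·P_inc = 157 mW, P_del = (1 − |Γ|²)·P_inc = 309 mW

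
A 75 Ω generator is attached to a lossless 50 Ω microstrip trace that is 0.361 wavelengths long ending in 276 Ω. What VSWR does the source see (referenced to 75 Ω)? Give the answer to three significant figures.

VSWR ≈ 6.41

βl = 2π × 0.361 = 130°
tan(βl) = -1.19
Z_in = Z_0·(Z_L + jZ_0·tanβl)/(Z_0 + jZ_L·tanβl) = 15.1 + j39.6 Ω
Γ_s = (Z_in − Z_s)/(Z_in + Z_s) = (-59.9 + j39.6)/(90.1 + j39.6), |Γ_s| = 0.73
VSWR = (1 + |Γ_s|)/(1 − |Γ_s|)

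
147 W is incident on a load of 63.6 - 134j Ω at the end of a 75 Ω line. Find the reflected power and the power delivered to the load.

P_reflected ≈ 71.5 W; P_delivered ≈ 75.5 W

|Γ| = |(-11.4 − j134)/(138.6 − j134)| = 0.698
|Γ|² = 0.487
P_refl = |Γ|²·P_inc = 71.5 W, P_del = (1 − |Γ|²)·P_inc = 75.5 W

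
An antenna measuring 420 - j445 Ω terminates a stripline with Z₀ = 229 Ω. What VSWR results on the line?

Γ = (Z_L − Z_0)/(Z_L + Z_0) = (191 − j445)/(649 − j445)
|Γ| = 484/787 = 0.615
VSWR = (1 + |Γ|)/(1 − |Γ|) = 1.62/0.385

VSWR ≈ 4.2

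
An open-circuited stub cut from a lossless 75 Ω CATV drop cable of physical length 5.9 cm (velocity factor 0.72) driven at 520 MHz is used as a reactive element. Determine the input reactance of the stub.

λ = v/f = 0.72·c / 520 MHz = 0.415 m
βl = 2π·l/λ = 2π × 0.142 = 51.1°
tan(βl) = 1.24
For an open-circuited stub, Z_in = −jZ_0·cot(βl) = −jZ_0/tan(βl)

X_in ≈ -60.4 Ω (capacitive)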